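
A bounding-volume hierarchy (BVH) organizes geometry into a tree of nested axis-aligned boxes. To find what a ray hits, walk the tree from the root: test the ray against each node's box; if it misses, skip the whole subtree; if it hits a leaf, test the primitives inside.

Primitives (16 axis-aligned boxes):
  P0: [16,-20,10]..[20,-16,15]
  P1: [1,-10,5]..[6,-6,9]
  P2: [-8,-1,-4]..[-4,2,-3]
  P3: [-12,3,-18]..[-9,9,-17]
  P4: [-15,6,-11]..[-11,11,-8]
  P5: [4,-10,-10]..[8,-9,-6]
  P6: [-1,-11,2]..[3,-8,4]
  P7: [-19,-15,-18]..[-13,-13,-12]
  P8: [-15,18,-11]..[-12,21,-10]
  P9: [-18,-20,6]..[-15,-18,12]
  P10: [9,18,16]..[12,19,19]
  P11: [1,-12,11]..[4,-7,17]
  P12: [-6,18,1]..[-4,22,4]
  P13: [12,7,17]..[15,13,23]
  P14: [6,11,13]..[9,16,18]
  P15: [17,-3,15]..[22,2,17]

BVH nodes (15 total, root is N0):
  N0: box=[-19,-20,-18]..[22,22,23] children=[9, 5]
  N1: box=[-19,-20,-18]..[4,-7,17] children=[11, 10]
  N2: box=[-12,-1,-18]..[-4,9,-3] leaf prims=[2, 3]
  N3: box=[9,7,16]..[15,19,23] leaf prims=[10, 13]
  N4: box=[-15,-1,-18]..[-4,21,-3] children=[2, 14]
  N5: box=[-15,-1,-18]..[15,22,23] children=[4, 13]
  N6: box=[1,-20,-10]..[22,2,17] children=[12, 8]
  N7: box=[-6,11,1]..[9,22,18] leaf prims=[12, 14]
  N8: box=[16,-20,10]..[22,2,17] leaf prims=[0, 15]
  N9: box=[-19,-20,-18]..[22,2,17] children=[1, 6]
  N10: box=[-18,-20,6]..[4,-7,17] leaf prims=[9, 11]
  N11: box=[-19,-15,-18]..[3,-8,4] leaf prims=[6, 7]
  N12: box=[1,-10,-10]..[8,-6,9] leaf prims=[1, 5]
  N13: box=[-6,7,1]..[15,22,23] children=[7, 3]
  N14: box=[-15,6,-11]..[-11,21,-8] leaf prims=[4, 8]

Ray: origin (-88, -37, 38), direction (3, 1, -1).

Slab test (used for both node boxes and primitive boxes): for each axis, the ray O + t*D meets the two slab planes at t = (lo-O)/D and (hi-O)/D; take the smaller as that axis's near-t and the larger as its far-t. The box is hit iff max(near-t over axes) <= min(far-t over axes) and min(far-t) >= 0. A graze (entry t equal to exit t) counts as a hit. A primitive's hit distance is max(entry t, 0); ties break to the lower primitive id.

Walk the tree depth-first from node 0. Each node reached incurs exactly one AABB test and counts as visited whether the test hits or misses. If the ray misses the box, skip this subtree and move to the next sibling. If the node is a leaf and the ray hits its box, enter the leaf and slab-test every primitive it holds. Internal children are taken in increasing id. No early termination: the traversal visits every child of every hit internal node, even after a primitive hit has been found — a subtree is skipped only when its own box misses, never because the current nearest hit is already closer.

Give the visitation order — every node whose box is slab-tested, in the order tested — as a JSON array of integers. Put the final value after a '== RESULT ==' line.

Trace the traversal:
N0 x:[23,110/3] y:[17,59] z:[15,56] -> hit [23,110/3], descend [5, 9]
  N5 x:[73/3,103/3] y:[36,59] z:[15,56] -> miss, prune
  N9 x:[23,110/3] y:[17,39] z:[21,56] -> hit [23,110/3], descend [1, 6]
    N1 x:[23,92/3] y:[17,30] z:[21,56] -> hit [23,30], descend [10, 11]
      N10 x:[70/3,92/3] y:[17,30] z:[21,32] -> hit [70/3,30] leaf, test {P9(miss), P11(miss)}
      N11 x:[23,91/3] y:[22,29] z:[34,56] -> miss, prune
    N6 x:[89/3,110/3] y:[17,39] z:[21,48] -> hit [89/3,110/3], descend [8, 12]
      N8 x:[104/3,110/3] y:[17,39] z:[21,28] -> miss, prune
      N12 x:[89/3,32] y:[27,31] z:[29,48] -> hit [89/3,31] leaf, test {P1@t=89/3, P5(miss)}

Visited [0, 5, 9, 1, 10, 11, 6, 8, 12]. Tests: 9 box, 2 leaf. Nearest: P1.

== RESULT ==
[0, 5, 9, 1, 10, 11, 6, 8, 12]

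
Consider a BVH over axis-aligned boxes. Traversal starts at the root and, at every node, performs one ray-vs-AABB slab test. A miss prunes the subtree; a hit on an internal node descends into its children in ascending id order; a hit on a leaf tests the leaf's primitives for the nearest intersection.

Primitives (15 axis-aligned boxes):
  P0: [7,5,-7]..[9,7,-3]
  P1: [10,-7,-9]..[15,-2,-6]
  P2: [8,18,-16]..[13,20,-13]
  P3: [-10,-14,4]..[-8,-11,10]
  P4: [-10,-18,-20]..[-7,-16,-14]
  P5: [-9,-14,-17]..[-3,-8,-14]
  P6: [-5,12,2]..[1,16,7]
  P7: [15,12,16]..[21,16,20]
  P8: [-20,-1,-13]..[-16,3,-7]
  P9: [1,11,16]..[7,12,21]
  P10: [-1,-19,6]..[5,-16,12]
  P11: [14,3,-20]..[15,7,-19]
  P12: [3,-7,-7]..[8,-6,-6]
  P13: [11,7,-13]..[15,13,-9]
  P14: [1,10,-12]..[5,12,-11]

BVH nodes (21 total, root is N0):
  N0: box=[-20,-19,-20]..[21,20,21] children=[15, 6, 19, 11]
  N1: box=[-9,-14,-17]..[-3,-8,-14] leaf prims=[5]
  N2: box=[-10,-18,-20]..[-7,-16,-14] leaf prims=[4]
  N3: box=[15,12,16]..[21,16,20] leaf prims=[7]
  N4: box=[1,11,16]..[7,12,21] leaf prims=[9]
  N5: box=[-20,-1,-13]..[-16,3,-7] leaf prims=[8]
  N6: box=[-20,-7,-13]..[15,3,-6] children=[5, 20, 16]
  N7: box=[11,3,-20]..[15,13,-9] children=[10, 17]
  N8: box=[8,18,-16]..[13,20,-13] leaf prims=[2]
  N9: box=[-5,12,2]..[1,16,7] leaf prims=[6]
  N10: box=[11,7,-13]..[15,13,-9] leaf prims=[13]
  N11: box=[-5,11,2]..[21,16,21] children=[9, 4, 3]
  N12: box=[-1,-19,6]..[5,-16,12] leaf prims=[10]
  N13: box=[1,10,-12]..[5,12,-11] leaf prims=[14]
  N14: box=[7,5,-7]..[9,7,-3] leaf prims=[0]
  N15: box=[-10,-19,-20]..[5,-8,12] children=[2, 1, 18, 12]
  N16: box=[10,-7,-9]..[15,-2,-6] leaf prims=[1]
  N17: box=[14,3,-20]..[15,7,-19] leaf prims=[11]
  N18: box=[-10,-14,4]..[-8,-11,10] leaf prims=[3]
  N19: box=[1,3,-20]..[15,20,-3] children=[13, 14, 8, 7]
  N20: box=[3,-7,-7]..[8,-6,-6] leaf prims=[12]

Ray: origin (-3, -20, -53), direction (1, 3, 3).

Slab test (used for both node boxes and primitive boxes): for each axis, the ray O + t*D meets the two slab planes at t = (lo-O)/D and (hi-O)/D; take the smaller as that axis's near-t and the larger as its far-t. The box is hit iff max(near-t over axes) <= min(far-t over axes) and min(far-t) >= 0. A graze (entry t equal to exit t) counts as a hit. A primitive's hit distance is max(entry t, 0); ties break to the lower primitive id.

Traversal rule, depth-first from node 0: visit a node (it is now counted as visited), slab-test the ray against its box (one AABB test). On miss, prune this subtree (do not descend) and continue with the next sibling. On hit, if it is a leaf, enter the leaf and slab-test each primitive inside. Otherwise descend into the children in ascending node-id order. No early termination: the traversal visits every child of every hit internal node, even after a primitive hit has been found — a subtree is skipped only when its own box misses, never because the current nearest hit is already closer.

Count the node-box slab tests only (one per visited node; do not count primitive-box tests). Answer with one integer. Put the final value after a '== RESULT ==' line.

Traverse from the root:
N0 x:[-17,24] y:[1/3,40/3] z:[11,74/3] -> hit [11,40/3], descend [6, 11, 15, 19]
  N6 x:[-17,18] y:[13/3,23/3] z:[40/3,47/3] -> miss, prune
  N11 x:[-2,24] y:[31/3,12] z:[55/3,74/3] -> miss, prune
  N15 x:[-7,8] y:[1/3,4] z:[11,65/3] -> miss, prune
  N19 x:[4,18] y:[23/3,40/3] z:[11,50/3] -> hit [11,40/3], descend [7, 8, 13, 14]
    N7 x:[14,18] y:[23/3,11] z:[11,44/3] -> miss, prune
    N8 x:[11,16] y:[38/3,40/3] z:[37/3,40/3] -> hit [38/3,40/3] leaf, test {P2@t=38/3}
    N13 x:[4,8] y:[10,32/3] z:[41/3,14] -> miss, prune
    N14 x:[10,12] y:[25/3,9] z:[46/3,50/3] -> miss, prune

Visited [0, 6, 11, 15, 19, 7, 8, 13, 14]. Tests: 9 box, 1 leaf. Nearest: P2.

== RESULT ==
9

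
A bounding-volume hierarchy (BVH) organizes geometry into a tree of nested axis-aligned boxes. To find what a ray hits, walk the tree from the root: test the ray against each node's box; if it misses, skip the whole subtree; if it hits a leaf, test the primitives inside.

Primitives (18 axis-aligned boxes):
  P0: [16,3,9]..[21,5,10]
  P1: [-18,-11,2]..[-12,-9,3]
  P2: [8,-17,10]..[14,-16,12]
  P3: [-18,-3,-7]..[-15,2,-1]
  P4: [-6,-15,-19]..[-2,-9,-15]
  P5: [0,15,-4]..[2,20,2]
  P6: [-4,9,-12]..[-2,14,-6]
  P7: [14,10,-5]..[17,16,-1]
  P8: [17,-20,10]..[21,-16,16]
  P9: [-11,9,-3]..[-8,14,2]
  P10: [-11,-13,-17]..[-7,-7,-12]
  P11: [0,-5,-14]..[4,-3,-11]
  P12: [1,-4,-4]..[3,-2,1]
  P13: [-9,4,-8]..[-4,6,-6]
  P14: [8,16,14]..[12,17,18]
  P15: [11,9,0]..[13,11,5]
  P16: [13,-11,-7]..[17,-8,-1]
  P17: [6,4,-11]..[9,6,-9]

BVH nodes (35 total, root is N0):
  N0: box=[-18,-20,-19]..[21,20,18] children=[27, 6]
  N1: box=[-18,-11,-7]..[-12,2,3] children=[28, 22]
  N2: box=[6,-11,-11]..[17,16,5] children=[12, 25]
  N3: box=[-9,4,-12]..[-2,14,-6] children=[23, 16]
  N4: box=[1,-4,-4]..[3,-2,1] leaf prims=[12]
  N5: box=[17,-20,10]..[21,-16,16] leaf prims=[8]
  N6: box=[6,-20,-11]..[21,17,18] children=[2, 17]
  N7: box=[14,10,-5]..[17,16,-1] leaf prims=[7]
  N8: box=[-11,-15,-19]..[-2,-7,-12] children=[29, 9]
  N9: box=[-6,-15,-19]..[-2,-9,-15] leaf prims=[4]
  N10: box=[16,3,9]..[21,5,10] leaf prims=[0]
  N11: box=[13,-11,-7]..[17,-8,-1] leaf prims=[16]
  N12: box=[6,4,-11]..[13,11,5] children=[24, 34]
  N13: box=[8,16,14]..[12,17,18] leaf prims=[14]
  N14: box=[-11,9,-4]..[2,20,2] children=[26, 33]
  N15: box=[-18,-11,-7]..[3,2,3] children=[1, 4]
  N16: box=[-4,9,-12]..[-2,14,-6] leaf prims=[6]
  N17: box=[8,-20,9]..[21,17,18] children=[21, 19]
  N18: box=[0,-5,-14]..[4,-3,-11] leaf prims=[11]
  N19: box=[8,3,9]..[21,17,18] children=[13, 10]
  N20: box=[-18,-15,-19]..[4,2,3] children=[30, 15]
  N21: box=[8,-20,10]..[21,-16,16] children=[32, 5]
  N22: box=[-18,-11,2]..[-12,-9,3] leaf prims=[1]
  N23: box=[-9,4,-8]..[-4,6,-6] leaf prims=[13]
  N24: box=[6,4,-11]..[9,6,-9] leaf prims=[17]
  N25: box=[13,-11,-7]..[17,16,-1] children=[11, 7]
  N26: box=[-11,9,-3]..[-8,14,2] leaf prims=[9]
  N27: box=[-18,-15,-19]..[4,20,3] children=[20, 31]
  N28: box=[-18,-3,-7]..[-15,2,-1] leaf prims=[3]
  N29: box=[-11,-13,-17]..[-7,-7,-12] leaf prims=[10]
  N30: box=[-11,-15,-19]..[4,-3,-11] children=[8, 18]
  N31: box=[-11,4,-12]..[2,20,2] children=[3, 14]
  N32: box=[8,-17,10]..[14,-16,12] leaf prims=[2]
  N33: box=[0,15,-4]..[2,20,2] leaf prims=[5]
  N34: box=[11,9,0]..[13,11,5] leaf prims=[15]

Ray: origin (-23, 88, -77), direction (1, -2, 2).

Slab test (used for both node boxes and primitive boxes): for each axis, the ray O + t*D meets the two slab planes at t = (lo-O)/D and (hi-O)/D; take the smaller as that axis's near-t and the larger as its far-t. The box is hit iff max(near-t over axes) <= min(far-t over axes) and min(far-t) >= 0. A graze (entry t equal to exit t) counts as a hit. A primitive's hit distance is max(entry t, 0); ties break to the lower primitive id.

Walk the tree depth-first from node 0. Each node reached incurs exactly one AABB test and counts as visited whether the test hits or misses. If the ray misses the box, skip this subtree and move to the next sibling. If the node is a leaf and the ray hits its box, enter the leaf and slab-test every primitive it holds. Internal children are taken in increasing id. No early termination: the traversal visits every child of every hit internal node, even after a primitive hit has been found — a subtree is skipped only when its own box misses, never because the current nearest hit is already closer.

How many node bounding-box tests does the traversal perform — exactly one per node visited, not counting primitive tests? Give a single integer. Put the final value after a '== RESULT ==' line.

Trace the traversal:
N0 x:[5,44] y:[34,54] z:[29,95/2] -> hit [34,44], descend [6, 27]
  N6 x:[29,44] y:[71/2,54] z:[33,95/2] -> hit [71/2,44], descend [2, 17]
    N2 x:[29,40] y:[36,99/2] z:[33,41] -> hit [36,40], descend [12, 25]
      N12 x:[29,36] y:[77/2,42] z:[33,41] -> miss, prune
      N25 x:[36,40] y:[36,99/2] z:[35,38] -> hit [36,38], descend [7, 11]
        N7 x:[37,40] y:[36,39] z:[36,38] -> hit [37,38] leaf, test {P7@t=37}
        N11 x:[36,40] y:[48,99/2] z:[35,38] -> miss, prune
    N17 x:[31,44] y:[71/2,54] z:[43,95/2] -> hit [43,44], descend [19, 21]
      N19 x:[31,44] y:[71/2,85/2] z:[43,95/2] -> miss, prune
      N21 x:[31,44] y:[52,54] z:[87/2,93/2] -> miss, prune
  N27 x:[5,27] y:[34,103/2] z:[29,40] -> miss, prune

11 AABB tests over nodes [0, 6, 2, 12, 25, 7, 11, 17, 19, 21, 27]; 1 leaf entered; closest P7.

== RESULT ==
11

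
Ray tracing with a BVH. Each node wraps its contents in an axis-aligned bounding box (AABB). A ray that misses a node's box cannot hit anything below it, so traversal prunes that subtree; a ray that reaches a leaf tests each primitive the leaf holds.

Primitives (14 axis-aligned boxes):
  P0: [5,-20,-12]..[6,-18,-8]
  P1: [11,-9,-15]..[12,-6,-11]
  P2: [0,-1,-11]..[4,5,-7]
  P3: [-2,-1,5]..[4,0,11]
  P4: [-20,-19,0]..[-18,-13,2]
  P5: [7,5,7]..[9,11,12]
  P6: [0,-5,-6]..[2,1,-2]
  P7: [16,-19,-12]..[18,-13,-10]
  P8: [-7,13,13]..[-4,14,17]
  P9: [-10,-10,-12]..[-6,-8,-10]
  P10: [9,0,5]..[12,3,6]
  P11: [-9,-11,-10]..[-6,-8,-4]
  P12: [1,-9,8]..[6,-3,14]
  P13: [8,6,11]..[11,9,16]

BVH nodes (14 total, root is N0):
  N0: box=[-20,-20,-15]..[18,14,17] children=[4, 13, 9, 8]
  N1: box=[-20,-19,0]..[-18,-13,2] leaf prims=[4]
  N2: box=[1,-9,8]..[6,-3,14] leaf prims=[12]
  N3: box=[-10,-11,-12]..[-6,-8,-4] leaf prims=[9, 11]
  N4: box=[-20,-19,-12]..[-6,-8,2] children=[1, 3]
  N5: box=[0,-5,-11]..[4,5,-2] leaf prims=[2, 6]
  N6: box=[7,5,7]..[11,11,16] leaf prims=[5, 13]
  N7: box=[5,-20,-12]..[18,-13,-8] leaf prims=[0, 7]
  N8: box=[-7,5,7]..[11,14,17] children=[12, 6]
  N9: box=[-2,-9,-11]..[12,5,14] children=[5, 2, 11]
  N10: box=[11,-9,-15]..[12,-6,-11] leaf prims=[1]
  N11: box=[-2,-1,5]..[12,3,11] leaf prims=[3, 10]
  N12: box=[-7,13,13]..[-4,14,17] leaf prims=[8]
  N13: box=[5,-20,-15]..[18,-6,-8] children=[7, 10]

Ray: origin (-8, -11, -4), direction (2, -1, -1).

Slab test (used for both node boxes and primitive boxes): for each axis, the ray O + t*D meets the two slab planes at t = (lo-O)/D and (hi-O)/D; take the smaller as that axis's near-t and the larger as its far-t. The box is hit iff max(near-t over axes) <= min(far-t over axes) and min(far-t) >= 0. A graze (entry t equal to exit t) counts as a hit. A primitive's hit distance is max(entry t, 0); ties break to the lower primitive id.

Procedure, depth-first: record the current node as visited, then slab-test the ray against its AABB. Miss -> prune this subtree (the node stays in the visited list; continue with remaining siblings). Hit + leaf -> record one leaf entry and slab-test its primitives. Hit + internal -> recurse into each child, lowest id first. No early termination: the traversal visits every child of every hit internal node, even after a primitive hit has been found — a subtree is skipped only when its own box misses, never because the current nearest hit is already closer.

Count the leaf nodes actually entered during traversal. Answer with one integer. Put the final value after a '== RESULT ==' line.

Traverse from the root:
N0 x:[-6,13] y:[-25,9] z:[-21,11] -> hit [-6,9], descend [4, 8, 9, 13]
  N4 x:[-6,1] y:[-3,8] z:[-6,8] -> hit [-3,1], descend [1, 3]
    N1 x:[-6,-5] y:[2,8] z:[-6,-4] -> miss, prune
    N3 x:[-1,1] y:[-3,0] z:[0,8] -> hit [0,0] leaf, test {P9(miss), P11@t=0}
  N8 x:[1/2,19/2] y:[-25,-16] z:[-21,-11] -> miss, prune
  N9 x:[3,10] y:[-16,-2] z:[-18,7] -> miss, prune
  N13 x:[13/2,13] y:[-5,9] z:[4,11] -> hit [13/2,9], descend [7, 10]
    N7 x:[13/2,13] y:[2,9] z:[4,8] -> hit [13/2,8] leaf, test {P0@t=7, P7(miss)}
    N10 x:[19/2,10] y:[-5,-2] z:[7,11] -> miss, prune

Summary -> nodes [0, 4, 1, 3, 8, 9, 13, 7, 10]; box-tests=9; leaf-entries=2; first=P11

== RESULT ==
2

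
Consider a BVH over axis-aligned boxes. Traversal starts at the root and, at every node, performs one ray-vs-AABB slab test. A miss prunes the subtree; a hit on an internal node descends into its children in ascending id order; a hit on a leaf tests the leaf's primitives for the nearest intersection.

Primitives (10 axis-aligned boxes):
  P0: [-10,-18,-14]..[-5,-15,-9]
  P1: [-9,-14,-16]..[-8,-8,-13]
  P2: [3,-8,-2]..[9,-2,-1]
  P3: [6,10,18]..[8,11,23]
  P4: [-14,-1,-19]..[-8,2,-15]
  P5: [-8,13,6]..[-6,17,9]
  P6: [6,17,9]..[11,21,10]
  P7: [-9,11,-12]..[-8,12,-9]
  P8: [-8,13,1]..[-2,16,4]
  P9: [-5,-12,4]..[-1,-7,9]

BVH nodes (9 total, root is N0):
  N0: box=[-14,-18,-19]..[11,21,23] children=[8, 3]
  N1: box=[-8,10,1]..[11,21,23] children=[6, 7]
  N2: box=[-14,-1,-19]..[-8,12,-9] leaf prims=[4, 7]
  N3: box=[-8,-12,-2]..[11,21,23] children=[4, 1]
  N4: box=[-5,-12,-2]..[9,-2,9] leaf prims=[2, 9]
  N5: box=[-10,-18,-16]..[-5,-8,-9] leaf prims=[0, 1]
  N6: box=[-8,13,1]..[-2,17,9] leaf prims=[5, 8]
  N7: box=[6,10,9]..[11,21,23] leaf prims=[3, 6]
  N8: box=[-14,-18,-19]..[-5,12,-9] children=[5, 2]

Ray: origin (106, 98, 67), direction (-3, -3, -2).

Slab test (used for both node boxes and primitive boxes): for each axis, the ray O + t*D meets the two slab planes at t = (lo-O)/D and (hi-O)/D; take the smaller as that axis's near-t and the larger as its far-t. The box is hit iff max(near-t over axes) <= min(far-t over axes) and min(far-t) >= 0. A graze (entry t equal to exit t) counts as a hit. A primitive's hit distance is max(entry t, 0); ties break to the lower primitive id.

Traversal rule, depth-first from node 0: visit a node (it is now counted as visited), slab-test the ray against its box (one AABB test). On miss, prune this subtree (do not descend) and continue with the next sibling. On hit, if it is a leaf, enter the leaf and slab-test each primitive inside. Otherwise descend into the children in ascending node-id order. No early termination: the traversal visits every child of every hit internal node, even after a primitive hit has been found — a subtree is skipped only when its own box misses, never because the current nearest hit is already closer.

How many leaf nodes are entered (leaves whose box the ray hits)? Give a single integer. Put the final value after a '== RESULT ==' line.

Walk:
N0 x:[95/3,40] y:[77/3,116/3] z:[22,43] -> hit [95/3,116/3], descend [3, 8]
  N3 x:[95/3,38] y:[77/3,110/3] z:[22,69/2] -> hit [95/3,69/2], descend [1, 4]
    N1 x:[95/3,38] y:[77/3,88/3] z:[22,33] -> miss, prune
    N4 x:[97/3,37] y:[100/3,110/3] z:[29,69/2] -> hit [100/3,69/2] leaf, test {P2@t=34, P9(miss)}
  N8 x:[37,40] y:[86/3,116/3] z:[38,43] -> hit [38,116/3], descend [2, 5]
    N2 x:[38,40] y:[86/3,33] z:[38,43] -> miss, prune
    N5 x:[37,116/3] y:[106/3,116/3] z:[38,83/2] -> hit [38,116/3] leaf, test {P0@t=38, P1(miss)}

Summary -> nodes [0, 3, 1, 4, 8, 2, 5]; box-tests=7; leaf-entries=2; first=P2

== RESULT ==
2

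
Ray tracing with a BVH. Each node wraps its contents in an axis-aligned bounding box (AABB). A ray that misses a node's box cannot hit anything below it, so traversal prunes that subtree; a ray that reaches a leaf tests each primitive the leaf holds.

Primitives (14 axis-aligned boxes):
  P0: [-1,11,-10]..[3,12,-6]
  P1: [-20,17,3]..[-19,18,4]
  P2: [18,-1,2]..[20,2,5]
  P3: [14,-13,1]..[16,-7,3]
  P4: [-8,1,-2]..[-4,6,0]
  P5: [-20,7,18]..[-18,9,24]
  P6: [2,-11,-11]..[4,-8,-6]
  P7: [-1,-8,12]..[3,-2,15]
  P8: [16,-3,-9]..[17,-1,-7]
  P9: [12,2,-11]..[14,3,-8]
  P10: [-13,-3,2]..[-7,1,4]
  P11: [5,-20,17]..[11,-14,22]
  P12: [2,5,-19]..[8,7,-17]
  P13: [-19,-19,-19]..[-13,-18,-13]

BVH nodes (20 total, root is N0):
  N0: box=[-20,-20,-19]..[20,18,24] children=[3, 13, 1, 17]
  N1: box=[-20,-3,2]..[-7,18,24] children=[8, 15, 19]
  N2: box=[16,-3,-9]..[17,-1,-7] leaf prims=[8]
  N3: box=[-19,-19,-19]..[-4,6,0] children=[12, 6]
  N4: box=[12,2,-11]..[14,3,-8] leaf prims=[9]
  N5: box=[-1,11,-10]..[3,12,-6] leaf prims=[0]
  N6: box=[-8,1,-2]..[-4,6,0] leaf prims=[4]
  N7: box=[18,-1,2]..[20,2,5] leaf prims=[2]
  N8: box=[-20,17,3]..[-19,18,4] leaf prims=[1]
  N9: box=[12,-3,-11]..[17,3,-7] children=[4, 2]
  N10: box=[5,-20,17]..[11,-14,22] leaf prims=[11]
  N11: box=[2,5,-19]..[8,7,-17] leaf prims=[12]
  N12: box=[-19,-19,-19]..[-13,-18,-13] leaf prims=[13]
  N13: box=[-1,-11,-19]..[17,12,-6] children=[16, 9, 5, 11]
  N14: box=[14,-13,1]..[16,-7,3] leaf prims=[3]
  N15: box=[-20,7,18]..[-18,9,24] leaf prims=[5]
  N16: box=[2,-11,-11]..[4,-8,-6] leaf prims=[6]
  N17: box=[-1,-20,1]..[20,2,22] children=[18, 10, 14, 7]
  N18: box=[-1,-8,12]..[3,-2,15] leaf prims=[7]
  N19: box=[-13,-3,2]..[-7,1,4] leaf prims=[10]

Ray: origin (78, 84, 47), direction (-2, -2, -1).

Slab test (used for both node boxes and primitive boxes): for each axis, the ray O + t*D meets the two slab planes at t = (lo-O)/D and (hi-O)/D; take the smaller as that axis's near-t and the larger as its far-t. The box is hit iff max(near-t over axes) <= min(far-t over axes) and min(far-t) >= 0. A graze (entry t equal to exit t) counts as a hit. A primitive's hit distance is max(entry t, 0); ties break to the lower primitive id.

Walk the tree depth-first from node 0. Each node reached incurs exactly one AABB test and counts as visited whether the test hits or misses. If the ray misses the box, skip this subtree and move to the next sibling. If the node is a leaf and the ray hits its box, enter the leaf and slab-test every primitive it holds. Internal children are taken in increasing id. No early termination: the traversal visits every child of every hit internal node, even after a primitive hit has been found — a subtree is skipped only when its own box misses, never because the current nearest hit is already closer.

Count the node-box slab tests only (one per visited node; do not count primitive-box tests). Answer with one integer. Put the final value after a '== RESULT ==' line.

Walk:
N0 x:[29,49] y:[33,52] z:[23,66] -> hit [33,49], descend [1, 3, 13, 17]
  N1 x:[85/2,49] y:[33,87/2] z:[23,45] -> hit [85/2,87/2], descend [8, 15, 19]
    N8 x:[97/2,49] y:[33,67/2] z:[43,44] -> miss, prune
    N15 x:[48,49] y:[75/2,77/2] z:[23,29] -> miss, prune
    N19 x:[85/2,91/2] y:[83/2,87/2] z:[43,45] -> hit [43,87/2] leaf, test {P10@t=43}
  N3 x:[41,97/2] y:[39,103/2] z:[47,66] -> hit [47,97/2], descend [6, 12]
    N6 x:[41,43] y:[39,83/2] z:[47,49] -> miss, prune
    N12 x:[91/2,97/2] y:[51,103/2] z:[60,66] -> miss, prune
  N13 x:[61/2,79/2] y:[36,95/2] z:[53,66] -> miss, prune
  N17 x:[29,79/2] y:[41,52] z:[25,46] -> miss, prune

order=[0, 1, 8, 15, 19, 3, 6, 12, 13, 17]  |boxes|=10  |leaves|=1  hit=P10

== RESULT ==
10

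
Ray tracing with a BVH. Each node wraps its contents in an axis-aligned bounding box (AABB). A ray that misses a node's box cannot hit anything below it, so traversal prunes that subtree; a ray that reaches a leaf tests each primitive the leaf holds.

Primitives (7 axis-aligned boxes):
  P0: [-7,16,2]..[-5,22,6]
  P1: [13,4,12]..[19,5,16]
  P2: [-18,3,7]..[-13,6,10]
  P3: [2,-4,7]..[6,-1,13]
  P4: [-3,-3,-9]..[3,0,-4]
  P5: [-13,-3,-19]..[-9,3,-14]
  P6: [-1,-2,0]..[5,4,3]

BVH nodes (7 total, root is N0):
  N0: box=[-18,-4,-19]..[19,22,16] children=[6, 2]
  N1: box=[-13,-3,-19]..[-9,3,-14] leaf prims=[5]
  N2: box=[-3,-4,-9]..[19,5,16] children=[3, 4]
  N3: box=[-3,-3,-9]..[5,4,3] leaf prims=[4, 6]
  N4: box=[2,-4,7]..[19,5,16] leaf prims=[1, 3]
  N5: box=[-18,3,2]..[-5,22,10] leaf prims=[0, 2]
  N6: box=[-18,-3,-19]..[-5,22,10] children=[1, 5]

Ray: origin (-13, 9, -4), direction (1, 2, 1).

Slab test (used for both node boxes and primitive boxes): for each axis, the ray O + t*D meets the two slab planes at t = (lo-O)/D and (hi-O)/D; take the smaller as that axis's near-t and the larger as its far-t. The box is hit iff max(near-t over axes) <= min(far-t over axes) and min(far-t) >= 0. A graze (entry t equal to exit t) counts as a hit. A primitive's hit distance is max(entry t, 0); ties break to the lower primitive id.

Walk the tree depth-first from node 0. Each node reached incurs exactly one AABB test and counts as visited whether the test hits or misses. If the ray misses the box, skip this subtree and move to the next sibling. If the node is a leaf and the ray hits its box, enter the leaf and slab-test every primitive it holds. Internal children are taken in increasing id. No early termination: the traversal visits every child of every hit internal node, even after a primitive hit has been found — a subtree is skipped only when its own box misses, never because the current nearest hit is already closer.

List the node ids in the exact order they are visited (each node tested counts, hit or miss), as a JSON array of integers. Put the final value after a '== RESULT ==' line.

Traverse from the root:
N0 x:[-5,32] y:[-13/2,13/2] z:[-15,20] -> hit [-5,13/2], descend [2, 6]
  N2 x:[10,32] y:[-13/2,-2] z:[-5,20] -> miss, prune
  N6 x:[-5,8] y:[-6,13/2] z:[-15,14] -> hit [-5,13/2], descend [1, 5]
    N1 x:[0,4] y:[-6,-3] z:[-15,-10] -> miss, prune
    N5 x:[-5,8] y:[-3,13/2] z:[6,14] -> hit [6,13/2] leaf, test {P0@t=6, P2(miss)}

order=[0, 2, 6, 1, 5]  |boxes|=5  |leaves|=1  hit=P0

== RESULT ==
[0, 2, 6, 1, 5]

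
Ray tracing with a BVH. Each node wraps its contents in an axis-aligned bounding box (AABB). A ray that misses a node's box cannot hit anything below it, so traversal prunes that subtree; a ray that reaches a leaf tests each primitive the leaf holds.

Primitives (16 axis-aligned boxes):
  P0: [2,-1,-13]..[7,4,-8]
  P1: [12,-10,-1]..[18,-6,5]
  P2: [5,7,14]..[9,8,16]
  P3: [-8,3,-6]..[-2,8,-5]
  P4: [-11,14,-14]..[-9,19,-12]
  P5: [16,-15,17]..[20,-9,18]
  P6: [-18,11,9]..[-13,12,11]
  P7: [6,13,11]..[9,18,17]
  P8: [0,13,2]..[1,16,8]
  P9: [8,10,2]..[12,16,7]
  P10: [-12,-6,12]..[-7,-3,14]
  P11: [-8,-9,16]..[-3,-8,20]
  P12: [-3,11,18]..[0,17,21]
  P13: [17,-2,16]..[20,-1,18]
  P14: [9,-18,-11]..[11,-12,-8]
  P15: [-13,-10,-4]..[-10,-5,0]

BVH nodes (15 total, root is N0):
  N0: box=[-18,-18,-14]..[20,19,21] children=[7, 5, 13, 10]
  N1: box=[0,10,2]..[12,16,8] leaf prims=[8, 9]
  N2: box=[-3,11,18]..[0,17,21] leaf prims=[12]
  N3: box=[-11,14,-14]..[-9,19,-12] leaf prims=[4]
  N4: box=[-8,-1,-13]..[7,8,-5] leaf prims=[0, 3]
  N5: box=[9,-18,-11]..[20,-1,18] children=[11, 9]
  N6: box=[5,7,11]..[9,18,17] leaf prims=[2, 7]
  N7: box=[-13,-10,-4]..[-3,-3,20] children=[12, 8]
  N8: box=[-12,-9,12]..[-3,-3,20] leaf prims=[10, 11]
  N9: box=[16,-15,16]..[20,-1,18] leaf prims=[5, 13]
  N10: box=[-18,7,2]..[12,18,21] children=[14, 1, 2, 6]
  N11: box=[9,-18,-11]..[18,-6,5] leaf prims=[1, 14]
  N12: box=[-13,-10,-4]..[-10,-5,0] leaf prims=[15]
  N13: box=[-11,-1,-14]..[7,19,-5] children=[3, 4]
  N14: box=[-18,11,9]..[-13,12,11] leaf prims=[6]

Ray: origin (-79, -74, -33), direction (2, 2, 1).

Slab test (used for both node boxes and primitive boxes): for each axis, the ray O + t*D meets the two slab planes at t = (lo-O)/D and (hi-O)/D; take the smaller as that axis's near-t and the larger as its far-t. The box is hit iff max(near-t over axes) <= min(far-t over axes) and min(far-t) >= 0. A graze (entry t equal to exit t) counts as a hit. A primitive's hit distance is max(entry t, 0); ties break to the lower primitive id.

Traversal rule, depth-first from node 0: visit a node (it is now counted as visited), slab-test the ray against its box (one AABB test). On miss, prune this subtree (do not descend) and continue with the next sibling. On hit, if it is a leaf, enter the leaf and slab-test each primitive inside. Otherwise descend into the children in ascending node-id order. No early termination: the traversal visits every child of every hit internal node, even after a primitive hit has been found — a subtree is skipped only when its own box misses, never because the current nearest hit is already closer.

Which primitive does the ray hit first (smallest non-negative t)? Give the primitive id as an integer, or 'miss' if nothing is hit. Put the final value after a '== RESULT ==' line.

Walk:
N0 x:[61/2,99/2] y:[28,93/2] z:[19,54] -> hit [61/2,93/2], descend [5, 7, 10, 13]
  N5 x:[44,99/2] y:[28,73/2] z:[22,51] -> miss, prune
  N7 x:[33,38] y:[32,71/2] z:[29,53] -> hit [33,71/2], descend [8, 12]
    N8 x:[67/2,38] y:[65/2,71/2] z:[45,53] -> miss, prune
    N12 x:[33,69/2] y:[32,69/2] z:[29,33] -> hit [33,33] leaf, test {P15@t=33}
  N10 x:[61/2,91/2] y:[81/2,46] z:[35,54] -> hit [81/2,91/2], descend [1, 2, 6, 14]
    N1 x:[79/2,91/2] y:[42,45] z:[35,41] -> miss, prune
    N2 x:[38,79/2] y:[85/2,91/2] z:[51,54] -> miss, prune
    N6 x:[42,44] y:[81/2,46] z:[44,50] -> hit [44,44] leaf, test {P2(miss), P7@t=44}
    N14 x:[61/2,33] y:[85/2,43] z:[42,44] -> miss, prune
  N13 x:[34,43] y:[73/2,93/2] z:[19,28] -> miss, prune

order=[0, 5, 7, 8, 12, 10, 1, 2, 6, 14, 13]  |boxes|=11  |leaves|=2  hit=P15

== RESULT ==
15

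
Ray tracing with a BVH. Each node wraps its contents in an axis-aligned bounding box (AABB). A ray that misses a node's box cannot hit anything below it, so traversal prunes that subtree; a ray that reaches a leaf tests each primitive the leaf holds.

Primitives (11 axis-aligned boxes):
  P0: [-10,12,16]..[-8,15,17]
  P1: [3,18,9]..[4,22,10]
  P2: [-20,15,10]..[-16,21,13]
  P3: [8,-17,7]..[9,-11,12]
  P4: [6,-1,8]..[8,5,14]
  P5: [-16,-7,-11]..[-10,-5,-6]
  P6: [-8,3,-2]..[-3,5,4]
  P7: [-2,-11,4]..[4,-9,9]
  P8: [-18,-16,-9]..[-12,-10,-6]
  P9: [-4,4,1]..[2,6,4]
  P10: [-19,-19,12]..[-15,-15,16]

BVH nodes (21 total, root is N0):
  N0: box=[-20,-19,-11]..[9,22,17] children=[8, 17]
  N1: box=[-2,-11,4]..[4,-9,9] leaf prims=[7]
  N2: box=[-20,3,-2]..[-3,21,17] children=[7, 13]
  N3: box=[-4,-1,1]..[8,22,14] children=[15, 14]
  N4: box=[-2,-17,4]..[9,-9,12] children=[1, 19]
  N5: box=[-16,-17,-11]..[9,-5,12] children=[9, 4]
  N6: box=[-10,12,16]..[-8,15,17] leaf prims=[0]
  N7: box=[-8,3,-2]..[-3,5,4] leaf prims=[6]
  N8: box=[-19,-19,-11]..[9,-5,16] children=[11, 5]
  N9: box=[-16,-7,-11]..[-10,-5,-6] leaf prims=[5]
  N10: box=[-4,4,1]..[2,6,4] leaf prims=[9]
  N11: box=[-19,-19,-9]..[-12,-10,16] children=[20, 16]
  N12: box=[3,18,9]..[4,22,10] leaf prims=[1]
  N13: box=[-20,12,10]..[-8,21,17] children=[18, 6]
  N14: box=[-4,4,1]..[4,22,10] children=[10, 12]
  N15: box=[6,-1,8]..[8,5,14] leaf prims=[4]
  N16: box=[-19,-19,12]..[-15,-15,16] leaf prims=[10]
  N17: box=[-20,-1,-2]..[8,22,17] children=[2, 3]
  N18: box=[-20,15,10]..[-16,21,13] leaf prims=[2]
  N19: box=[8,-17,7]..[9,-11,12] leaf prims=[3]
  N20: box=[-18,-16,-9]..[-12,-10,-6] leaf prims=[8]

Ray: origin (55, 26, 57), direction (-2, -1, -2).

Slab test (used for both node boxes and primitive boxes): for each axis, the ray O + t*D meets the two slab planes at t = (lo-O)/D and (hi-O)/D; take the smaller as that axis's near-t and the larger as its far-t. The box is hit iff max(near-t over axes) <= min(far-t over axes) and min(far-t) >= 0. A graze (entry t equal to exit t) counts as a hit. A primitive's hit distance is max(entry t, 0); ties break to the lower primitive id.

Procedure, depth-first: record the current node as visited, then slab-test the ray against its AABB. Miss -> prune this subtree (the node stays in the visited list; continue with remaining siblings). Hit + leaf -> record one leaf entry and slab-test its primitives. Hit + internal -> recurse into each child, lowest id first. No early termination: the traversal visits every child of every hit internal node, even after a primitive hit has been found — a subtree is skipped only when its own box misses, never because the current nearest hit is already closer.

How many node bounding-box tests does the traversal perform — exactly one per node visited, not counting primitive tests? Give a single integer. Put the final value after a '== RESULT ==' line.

Walk:
N0 x:[23,75/2] y:[4,45] z:[20,34] -> hit [23,34], descend [8, 17]
  N8 x:[23,37] y:[31,45] z:[41/2,34] -> hit [31,34], descend [5, 11]
    N5 x:[23,71/2] y:[31,43] z:[45/2,34] -> hit [31,34], descend [4, 9]
      N4 x:[23,57/2] y:[35,43] z:[45/2,53/2] -> miss, prune
      N9 x:[65/2,71/2] y:[31,33] z:[63/2,34] -> hit [65/2,33] leaf, test {P5@t=65/2}
    N11 x:[67/2,37] y:[36,45] z:[41/2,33] -> miss, prune
  N17 x:[47/2,75/2] y:[4,27] z:[20,59/2] -> hit [47/2,27], descend [2, 3]
    N2 x:[29,75/2] y:[5,23] z:[20,59/2] -> miss, prune
    N3 x:[47/2,59/2] y:[4,27] z:[43/2,28] -> hit [47/2,27], descend [14, 15]
      N14 x:[51/2,59/2] y:[4,22] z:[47/2,28] -> miss, prune
      N15 x:[47/2,49/2] y:[21,27] z:[43/2,49/2] -> hit [47/2,49/2] leaf, test {P4@t=47/2}

Visited [0, 8, 5, 4, 9, 11, 17, 2, 3, 14, 15]. Tests: 11 box, 2 leaf. Nearest: P4.

== RESULT ==
11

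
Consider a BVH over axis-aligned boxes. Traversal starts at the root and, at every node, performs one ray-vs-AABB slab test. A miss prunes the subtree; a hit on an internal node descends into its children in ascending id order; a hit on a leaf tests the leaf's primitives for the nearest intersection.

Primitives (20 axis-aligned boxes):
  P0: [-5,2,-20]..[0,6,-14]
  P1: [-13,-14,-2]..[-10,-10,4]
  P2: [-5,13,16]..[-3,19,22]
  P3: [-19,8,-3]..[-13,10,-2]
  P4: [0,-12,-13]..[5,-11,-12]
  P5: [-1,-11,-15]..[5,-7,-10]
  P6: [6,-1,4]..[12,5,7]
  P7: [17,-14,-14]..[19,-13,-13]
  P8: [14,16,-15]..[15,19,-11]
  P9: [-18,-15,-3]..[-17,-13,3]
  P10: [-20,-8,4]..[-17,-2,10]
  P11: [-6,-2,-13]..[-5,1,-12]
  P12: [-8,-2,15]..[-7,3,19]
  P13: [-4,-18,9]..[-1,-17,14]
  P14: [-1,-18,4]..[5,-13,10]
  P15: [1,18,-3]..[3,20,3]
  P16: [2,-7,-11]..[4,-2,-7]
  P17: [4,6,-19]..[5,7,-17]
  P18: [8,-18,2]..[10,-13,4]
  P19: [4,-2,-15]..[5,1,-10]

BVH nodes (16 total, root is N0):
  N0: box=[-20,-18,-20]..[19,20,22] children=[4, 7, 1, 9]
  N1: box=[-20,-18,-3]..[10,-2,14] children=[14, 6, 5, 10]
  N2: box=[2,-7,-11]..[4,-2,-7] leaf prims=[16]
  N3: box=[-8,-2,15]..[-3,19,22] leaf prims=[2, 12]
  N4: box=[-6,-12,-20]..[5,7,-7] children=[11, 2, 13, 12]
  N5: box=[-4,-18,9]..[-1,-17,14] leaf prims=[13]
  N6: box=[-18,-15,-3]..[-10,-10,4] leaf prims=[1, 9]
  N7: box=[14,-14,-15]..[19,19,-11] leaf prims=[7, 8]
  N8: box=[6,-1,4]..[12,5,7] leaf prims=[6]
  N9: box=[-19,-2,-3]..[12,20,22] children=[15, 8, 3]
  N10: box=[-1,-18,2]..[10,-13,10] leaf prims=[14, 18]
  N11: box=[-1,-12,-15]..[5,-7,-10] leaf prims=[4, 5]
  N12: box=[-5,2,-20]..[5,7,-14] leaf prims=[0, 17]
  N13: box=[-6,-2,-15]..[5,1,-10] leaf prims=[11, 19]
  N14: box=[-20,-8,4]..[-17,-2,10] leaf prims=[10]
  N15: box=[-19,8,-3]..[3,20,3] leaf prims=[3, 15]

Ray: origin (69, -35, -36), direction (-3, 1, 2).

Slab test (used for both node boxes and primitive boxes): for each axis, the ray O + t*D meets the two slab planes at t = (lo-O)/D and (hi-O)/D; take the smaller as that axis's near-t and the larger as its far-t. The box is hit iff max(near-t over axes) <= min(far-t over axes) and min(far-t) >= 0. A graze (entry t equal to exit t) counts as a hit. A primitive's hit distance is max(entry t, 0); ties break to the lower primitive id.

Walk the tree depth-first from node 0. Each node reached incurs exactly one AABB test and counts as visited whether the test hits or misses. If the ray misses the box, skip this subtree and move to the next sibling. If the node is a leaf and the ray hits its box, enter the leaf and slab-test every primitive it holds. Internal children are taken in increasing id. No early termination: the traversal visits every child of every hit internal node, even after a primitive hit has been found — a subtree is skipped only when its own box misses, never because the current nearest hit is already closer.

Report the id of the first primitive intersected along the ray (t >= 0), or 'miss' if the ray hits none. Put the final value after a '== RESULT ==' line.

Walk:
N0 x:[50/3,89/3] y:[17,55] z:[8,29] -> hit [17,29], descend [1, 4, 7, 9]
  N1 x:[59/3,89/3] y:[17,33] z:[33/2,25] -> hit [59/3,25], descend [5, 6, 10, 14]
    N5 x:[70/3,73/3] y:[17,18] z:[45/2,25] -> miss, prune
    N6 x:[79/3,29] y:[20,25] z:[33/2,20] -> miss, prune
    N10 x:[59/3,70/3] y:[17,22] z:[19,23] -> hit [59/3,22] leaf, test {P14@t=64/3, P18@t=59/3}
    N14 x:[86/3,89/3] y:[27,33] z:[20,23] -> miss, prune
  N4 x:[64/3,25] y:[23,42] z:[8,29/2] -> miss, prune
  N7 x:[50/3,55/3] y:[21,54] z:[21/2,25/2] -> miss, prune
  N9 x:[19,88/3] y:[33,55] z:[33/2,29] -> miss, prune

9 AABB tests over nodes [0, 1, 5, 6, 10, 14, 4, 7, 9]; 1 leaf entered; closest P18.

== RESULT ==
18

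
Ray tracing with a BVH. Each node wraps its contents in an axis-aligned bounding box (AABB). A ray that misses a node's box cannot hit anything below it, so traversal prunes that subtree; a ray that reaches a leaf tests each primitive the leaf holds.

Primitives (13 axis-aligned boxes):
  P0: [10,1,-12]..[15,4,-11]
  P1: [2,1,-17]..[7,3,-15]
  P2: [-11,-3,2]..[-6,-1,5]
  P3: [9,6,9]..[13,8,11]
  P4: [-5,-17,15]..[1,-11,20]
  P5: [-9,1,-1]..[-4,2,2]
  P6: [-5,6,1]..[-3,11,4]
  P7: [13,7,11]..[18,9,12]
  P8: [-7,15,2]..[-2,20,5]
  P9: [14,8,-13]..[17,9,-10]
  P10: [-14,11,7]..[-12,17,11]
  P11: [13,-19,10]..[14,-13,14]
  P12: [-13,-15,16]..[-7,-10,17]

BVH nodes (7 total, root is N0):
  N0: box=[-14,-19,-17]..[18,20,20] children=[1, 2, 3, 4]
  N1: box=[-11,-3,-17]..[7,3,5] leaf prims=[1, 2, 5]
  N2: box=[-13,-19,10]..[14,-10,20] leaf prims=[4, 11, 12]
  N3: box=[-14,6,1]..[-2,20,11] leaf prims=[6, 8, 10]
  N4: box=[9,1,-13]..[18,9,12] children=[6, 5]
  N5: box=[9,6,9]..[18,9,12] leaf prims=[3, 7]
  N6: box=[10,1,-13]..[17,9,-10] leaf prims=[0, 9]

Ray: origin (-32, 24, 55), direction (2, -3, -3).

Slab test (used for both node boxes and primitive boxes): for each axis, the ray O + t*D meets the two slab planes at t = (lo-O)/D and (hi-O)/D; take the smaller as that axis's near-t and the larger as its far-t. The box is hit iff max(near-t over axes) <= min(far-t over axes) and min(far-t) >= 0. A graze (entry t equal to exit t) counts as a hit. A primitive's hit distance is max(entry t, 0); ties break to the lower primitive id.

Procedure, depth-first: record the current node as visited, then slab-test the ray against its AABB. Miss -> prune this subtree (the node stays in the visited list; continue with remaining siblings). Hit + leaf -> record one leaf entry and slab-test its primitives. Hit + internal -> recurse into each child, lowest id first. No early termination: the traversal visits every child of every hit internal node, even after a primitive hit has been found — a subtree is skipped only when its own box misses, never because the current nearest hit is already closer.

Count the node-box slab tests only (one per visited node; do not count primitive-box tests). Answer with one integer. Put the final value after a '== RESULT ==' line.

Walk:
N0 x:[9,25] y:[4/3,43/3] z:[35/3,24] -> hit [35/3,43/3], descend [1, 2, 3, 4]
  N1 x:[21/2,39/2] y:[7,9] z:[50/3,24] -> miss, prune
  N2 x:[19/2,23] y:[34/3,43/3] z:[35/3,15] -> hit [35/3,43/3] leaf, test {P4(miss), P11(miss), P12(miss)}
  N3 x:[9,15] y:[4/3,6] z:[44/3,18] -> miss, prune
  N4 x:[41/2,25] y:[5,23/3] z:[43/3,68/3] -> miss, prune

Visited [0, 1, 2, 3, 4]. Tests: 5 box, 1 leaf. Nearest: miss.

== RESULT ==
5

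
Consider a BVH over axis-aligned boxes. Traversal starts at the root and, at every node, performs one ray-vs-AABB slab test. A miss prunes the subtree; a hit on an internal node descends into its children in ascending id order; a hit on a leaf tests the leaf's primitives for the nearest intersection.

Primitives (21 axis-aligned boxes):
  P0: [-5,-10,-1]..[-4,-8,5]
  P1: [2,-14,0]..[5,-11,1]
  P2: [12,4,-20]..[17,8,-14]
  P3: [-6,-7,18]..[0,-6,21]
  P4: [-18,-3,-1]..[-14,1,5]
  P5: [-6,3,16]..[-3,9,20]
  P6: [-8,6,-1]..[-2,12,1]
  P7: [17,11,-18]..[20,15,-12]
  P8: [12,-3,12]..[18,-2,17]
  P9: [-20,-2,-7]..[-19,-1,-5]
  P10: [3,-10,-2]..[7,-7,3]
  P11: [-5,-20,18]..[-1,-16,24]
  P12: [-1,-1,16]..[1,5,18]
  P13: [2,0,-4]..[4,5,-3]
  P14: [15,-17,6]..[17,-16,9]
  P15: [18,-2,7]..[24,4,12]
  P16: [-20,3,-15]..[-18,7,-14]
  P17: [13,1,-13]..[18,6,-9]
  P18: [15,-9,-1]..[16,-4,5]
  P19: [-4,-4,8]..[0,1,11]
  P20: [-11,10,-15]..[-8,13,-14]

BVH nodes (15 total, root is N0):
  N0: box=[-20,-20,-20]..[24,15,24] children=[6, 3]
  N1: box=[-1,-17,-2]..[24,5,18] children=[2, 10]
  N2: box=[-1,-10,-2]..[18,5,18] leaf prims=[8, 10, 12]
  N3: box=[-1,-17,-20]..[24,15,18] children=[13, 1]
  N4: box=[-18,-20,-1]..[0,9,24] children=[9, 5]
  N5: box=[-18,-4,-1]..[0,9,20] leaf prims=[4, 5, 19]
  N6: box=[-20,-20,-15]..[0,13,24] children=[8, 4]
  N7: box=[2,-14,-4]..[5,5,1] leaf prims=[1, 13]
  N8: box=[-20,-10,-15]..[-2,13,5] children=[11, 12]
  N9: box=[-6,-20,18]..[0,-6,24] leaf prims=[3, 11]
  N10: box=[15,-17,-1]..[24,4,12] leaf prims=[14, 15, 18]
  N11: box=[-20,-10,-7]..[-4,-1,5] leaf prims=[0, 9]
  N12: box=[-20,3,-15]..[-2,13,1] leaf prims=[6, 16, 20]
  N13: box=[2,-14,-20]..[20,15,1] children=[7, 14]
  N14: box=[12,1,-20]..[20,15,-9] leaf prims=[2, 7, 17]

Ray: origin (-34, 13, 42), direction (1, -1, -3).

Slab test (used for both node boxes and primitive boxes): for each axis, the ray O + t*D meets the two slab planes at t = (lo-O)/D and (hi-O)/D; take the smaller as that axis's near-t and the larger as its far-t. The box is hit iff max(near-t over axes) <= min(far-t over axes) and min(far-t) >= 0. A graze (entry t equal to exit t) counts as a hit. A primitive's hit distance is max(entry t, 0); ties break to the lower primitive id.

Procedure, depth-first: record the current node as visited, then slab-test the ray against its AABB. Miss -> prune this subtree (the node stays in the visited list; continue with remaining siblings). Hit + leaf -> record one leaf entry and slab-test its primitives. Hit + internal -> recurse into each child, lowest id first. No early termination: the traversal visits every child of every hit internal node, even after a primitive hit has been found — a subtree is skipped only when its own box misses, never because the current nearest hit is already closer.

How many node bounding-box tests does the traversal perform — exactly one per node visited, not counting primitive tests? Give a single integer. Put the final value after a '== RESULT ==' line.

Traverse from the root:
N0 x:[14,58] y:[-2,33] z:[6,62/3] -> hit [14,62/3], descend [3, 6]
  N3 x:[33,58] y:[-2,30] z:[8,62/3] -> miss, prune
  N6 x:[14,34] y:[0,33] z:[6,19] -> hit [14,19], descend [4, 8]
    N4 x:[16,34] y:[4,33] z:[6,43/3] -> miss, prune
    N8 x:[14,32] y:[0,23] z:[37/3,19] -> hit [14,19], descend [11, 12]
      N11 x:[14,30] y:[14,23] z:[37/3,49/3] -> hit [14,49/3] leaf, test {P0(miss), P9(miss)}
      N12 x:[14,32] y:[0,10] z:[41/3,19] -> miss, prune

order=[0, 3, 6, 4, 8, 11, 12]  |boxes|=7  |leaves|=1  hit=miss

== RESULT ==
7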